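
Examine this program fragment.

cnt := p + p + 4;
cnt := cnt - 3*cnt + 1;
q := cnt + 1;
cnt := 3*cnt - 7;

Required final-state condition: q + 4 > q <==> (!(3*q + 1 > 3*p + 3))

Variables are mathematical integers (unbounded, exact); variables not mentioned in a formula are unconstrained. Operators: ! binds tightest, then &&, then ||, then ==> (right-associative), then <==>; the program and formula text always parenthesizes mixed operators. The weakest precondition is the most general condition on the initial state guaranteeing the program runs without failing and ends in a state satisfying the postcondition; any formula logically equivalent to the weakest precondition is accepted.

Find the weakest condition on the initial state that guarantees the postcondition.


Working backward. After the program, the postcondition q + 4 > q <==> (!(3*q + 1 > 3*p + 3)) must hold; in canonical form it is !(3*q > 3*p + 2).
Before cnt := 3*cnt - 7: !(3*q > 3*p + 2)
Before q := cnt + 1: !(3*cnt > 3*p - 1)
Before cnt := cnt - 3*cnt + 1: !(6*cnt + 3*p < 4)
Before cnt := p + p + 4: !(15*p < -20)
Answer: WP = !(15*p < -20)


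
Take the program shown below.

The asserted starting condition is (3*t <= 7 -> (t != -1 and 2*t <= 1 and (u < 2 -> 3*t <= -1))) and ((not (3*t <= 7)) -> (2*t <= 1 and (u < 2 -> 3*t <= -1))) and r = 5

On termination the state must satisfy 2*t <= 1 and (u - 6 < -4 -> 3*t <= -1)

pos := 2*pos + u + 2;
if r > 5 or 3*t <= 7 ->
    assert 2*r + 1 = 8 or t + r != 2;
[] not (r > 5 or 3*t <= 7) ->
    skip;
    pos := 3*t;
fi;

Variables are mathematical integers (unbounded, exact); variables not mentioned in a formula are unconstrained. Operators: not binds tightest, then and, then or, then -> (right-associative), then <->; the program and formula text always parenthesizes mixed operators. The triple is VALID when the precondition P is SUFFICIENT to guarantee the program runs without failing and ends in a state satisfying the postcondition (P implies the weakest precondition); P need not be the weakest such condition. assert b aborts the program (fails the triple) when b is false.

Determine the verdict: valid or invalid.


Working backward. After the program, the postcondition 2*t <= 1 and (u - 6 < -4 -> 3*t <= -1) must hold; in canonical form it is 2*t <= 1 and (u < 2 -> 3*t <= -1).
Then branch requires (2*r = 7 or r + t != 2) and 2*t <= 1 and (u < 2 -> 3*t <= -1); else branch requires 2*t <= 1 and (u < 2 -> 3*t <= -1).
Before the if: ((r > 5 or 3*t <= 7) -> ((2*r = 7 or r + t != 2) and 2*t <= 1 and (u < 2 -> 3*t <= -1))) and ((not (r > 5 or 3*t <= 7)) -> (2*t <= 1 and (u < 2 -> 3*t <= -1)))
Before pos := 2*pos + u + 2: ((r > 5 or 3*t <= 7) -> ((2*r = 7 or r + t != 2) and 2*t <= 1 and (u < 2 -> 3*t <= -1))) and ((not (r > 5 or 3*t <= 7)) -> (2*t <= 1 and (u < 2 -> 3*t <= -1)))
The weakest precondition is ((r > 5 or 3*t <= 7) -> ((2*r = 7 or r + t != 2) and 2*t <= 1 and (u < 2 -> 3*t <= -1))) and ((not (r > 5 or 3*t <= 7)) -> (2*t <= 1 and (u < 2 -> 3*t <= -1))).
Check whether (3*t <= 7 -> (t != -1 and 2*t <= 1 and (u < 2 -> 3*t <= -1))) and ((not (3*t <= 7)) -> (2*t <= 1 and (u < 2 -> 3*t <= -1))) and r = 5 implies it.
Countermodel: at the initial state r = 5, t = -3, u = 0, the precondition holds but the weakest precondition fails.
Answer: invalid


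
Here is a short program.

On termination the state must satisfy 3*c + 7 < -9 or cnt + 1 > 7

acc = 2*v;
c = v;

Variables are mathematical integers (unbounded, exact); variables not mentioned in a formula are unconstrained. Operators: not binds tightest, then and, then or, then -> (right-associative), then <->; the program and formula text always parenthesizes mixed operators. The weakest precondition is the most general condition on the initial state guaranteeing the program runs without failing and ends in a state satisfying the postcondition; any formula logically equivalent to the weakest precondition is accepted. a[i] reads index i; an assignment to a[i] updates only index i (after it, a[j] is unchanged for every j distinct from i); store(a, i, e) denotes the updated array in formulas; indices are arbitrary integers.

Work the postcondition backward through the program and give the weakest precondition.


Working backward. After the program, the postcondition 3*c + 7 < -9 or cnt + 1 > 7 must hold; in canonical form it is 3*c < -16 or cnt > 6.
Before c := v: 3*v < -16 or cnt > 6
Before acc := 2*v: 3*v < -16 or cnt > 6
Answer: WP = 3*v < -16 or cnt > 6


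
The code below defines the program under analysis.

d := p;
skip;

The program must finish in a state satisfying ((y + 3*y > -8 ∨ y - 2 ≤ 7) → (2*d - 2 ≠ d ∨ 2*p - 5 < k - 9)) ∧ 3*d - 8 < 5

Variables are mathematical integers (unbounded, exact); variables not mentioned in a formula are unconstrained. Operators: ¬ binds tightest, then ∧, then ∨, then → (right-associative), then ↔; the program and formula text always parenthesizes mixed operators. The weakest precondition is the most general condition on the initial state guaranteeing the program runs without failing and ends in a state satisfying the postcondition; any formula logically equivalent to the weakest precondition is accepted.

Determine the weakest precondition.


Working backward. After the program, the postcondition ((y + 3*y > -8 ∨ y - 2 ≤ 7) → (2*d - 2 ≠ d ∨ 2*p - 5 < k - 9)) ∧ 3*d - 8 < 5 must hold; in canonical form it is ((4*y > -8 ∨ y ≤ 9) → (d ≠ 2 ∨ 2*p < k - 4)) ∧ 3*d < 13.
Before skip: ((4*y > -8 ∨ y ≤ 9) → (d ≠ 2 ∨ 2*p < k - 4)) ∧ 3*d < 13
Before d := p: ((4*y > -8 ∨ y ≤ 9) → (p ≠ 2 ∨ 2*p < k - 4)) ∧ 3*p < 13
Answer: WP = ((4*y > -8 ∨ y ≤ 9) → (p ≠ 2 ∨ 2*p < k - 4)) ∧ 3*p < 13


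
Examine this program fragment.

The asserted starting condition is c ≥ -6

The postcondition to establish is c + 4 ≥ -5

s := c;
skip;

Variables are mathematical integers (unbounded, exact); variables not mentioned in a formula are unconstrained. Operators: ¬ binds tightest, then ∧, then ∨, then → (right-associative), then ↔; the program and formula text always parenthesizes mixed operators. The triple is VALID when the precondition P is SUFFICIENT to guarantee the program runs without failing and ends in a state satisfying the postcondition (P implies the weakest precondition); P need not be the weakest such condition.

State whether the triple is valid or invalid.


Working backward. After the program, the postcondition c + 4 ≥ -5 must hold; in canonical form it is c ≥ -9.
Before skip: c ≥ -9
Before s := c: c ≥ -9
The weakest precondition is c ≥ -9.
Check whether c ≥ -6 implies it.
Every state satisfying the precondition satisfies the weakest precondition: the implication holds.
Answer: valid


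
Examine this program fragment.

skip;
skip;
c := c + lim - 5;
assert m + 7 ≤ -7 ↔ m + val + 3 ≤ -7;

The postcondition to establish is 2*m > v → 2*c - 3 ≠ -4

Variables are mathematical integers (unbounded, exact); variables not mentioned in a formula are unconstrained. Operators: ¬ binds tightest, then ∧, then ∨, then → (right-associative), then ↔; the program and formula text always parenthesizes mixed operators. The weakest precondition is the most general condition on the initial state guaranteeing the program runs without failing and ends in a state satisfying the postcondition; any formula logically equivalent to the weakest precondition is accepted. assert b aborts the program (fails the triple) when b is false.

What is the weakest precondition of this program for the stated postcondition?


Working backward. After the program, the postcondition 2*m > v → 2*c - 3 ≠ -4 must hold; in canonical form it is 2*m > v → 2*c ≠ -1.
Before assert m + 7 ≤ -7 ↔ m + val + 3 ≤ -7: (m ≤ -14 ↔ m + val ≤ -10) ∧ (2*m > v → 2*c ≠ -1)
Before c := c + lim - 5: (m ≤ -14 ↔ m + val ≤ -10) ∧ (2*m > v → 2*c + 2*lim ≠ 9)
Before skip: (m ≤ -14 ↔ m + val ≤ -10) ∧ (2*m > v → 2*c + 2*lim ≠ 9)
Before skip: (m ≤ -14 ↔ m + val ≤ -10) ∧ (2*m > v → 2*c + 2*lim ≠ 9)
Answer: WP = (m ≤ -14 ↔ m + val ≤ -10) ∧ (2*m > v → 2*c + 2*lim ≠ 9)


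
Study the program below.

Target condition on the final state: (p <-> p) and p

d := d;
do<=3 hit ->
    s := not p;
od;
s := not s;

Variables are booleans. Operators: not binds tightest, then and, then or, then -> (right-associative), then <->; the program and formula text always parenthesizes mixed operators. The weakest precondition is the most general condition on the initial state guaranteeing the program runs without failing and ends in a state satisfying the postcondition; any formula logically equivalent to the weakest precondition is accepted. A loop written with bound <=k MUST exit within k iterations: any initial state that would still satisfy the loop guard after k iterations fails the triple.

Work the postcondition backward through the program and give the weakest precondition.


Working backward. After the program, the postcondition (p <-> p) and p must hold; in canonical form it is p.
Before s := not s: p
Before the loop (bound <=3), unroll the exhaustion recursion (WP_0 = exit-now case; WP_j = one more guarded iteration, up to j = 3):
  WP_0: (not hit) and p
  WP_1: (hit -> ((not hit) and p)) and ((not hit) -> p)
  WP_2: (hit -> ((hit -> ((not hit) and p)) and ((not hit) -> p))) and ((not hit) -> p)
  WP_3: (hit -> ((hit -> ((hit -> ((not hit) and p)) and ((not hit) -> p))) and ((not hit) -> p))) and ((not hit) -> p)
So before the loop: (hit -> ((hit -> ((hit -> ((not hit) and p)) and ((not hit) -> p))) and ((not hit) -> p))) and ((not hit) -> p)
Before d := d: (hit -> ((hit -> ((hit -> ((not hit) and p)) and ((not hit) -> p))) and ((not hit) -> p))) and ((not hit) -> p)
Answer: WP = (hit -> ((hit -> ((hit -> ((not hit) and p)) and ((not hit) -> p))) and ((not hit) -> p))) and ((not hit) -> p)


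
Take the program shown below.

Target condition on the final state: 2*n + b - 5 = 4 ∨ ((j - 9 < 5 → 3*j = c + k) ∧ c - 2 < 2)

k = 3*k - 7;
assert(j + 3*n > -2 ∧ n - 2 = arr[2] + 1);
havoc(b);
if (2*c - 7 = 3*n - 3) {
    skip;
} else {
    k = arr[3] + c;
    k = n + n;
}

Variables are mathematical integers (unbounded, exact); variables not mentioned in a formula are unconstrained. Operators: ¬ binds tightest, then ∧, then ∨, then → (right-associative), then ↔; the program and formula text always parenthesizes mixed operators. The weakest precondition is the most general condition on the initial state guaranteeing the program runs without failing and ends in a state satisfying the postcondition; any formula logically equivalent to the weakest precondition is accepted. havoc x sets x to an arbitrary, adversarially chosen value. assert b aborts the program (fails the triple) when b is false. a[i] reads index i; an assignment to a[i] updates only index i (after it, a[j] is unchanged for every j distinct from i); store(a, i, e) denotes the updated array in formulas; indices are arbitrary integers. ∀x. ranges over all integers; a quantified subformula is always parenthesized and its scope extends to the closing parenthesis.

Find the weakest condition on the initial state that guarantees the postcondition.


Working backward. After the program, the postcondition 2*n + b - 5 = 4 ∨ ((j - 9 < 5 → 3*j = c + k) ∧ c - 2 < 2) must hold; in canonical form it is b + 2*n = 9 ∨ ((j < 14 → 3*j = c + k) ∧ c < 4).
Then branch requires b + 2*n = 9 ∨ ((j < 14 → 3*j = c + k) ∧ c < 4); else branch requires b + 2*n = 9 ∨ ((j < 14 → 3*j = c + 2*n) ∧ c < 4).
Before the if: (2*c = 3*n + 4 → (b + 2*n = 9 ∨ ((j < 14 → 3*j = c + k) ∧ c < 4))) ∧ ((¬(2*c = 3*n + 4)) → (b + 2*n = 9 ∨ ((j < 14 → 3*j = c + 2*n) ∧ c < 4)))
Before havoc b: ∀b_1. ((2*c = 3*n + 4 → (b_1 + 2*n = 9 ∨ ((j < 14 → 3*j = c + k) ∧ c < 4))) ∧ ((¬(2*c = 3*n + 4)) → (b_1 + 2*n = 9 ∨ ((j < 14 → 3*j = c + 2*n) ∧ c < 4))))
Before assert j + 3*n > -2 ∧ n - 2 = arr[2] + 1: j + 3*n > -2 ∧ n = arr[2] + 3 ∧ (∀b_1. ((2*c = 3*n + 4 → (b_1 + 2*n = 9 ∨ ((j < 14 → 3*j = c + k) ∧ c < 4))) ∧ ((¬(2*c = 3*n + 4)) → (b_1 + 2*n = 9 ∨ ((j < 14 → 3*j = c + 2*n) ∧ c < 4)))))
Before k := 3*k - 7: j + 3*n > -2 ∧ n = arr[2] + 3 ∧ (∀b_1. ((2*c = 3*n + 4 → (b_1 + 2*n = 9 ∨ ((j < 14 → 3*j = c + 3*k - 7) ∧ c < 4))) ∧ ((¬(2*c = 3*n + 4)) → (b_1 + 2*n = 9 ∨ ((j < 14 → 3*j = c + 2*n) ∧ c < 4)))))
Answer: WP = j + 3*n > -2 ∧ n = arr[2] + 3 ∧ (∀b_1. ((2*c = 3*n + 4 → (b_1 + 2*n = 9 ∨ ((j < 14 → 3*j = c + 3*k - 7) ∧ c < 4))) ∧ ((¬(2*c = 3*n + 4)) → (b_1 + 2*n = 9 ∨ ((j < 14 → 3*j = c + 2*n) ∧ c < 4)))))


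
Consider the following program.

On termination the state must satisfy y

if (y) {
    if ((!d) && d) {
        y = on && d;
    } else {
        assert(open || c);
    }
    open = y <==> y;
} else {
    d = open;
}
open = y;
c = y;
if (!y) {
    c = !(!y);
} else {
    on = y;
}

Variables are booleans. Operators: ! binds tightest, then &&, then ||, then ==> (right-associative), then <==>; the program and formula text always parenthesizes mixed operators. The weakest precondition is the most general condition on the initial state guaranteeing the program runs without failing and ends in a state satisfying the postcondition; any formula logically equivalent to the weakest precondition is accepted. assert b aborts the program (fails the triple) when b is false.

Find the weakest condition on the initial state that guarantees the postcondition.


Working backward. After the program, y must hold.
Then branch requires y; else branch requires y.
Before the if: (!y) ==> y
Before c := y: (!y) ==> y
Before open := y: (!y) ==> y
Then branch requires (open || c) && ((!y) ==> y); else branch requires (!y) ==> y.
Before the if: (y ==> ((open || c) && ((!y) ==> y))) && ((!y) ==> ((!y) ==> y))
Answer: WP = (y ==> ((open || c) && ((!y) ==> y))) && ((!y) ==> ((!y) ==> y))


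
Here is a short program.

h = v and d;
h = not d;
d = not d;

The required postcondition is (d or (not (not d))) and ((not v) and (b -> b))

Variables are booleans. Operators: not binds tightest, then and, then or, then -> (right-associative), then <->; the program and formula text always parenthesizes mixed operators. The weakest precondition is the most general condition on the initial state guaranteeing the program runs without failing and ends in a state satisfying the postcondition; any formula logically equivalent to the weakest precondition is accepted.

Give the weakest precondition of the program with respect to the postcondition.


Working backward. After the program, the postcondition (d or (not (not d))) and ((not v) and (b -> b)) must hold; in canonical form it is d and (not v).
Before d := not d: (not d) and (not v)
Before h := not d: (not d) and (not v)
Before h := v and d: (not d) and (not v)
Answer: WP = (not d) and (not v)


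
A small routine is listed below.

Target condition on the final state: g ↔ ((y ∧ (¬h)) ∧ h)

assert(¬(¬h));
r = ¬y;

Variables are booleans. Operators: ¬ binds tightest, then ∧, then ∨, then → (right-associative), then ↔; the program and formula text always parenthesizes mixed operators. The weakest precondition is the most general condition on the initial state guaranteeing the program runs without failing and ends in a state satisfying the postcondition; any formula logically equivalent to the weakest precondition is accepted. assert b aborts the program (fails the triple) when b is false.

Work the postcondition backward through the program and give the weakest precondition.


Working backward. After the program, the postcondition g ↔ ((y ∧ (¬h)) ∧ h) must hold; in canonical form it is ¬g.
Before r := ¬y: ¬g
Before assert ¬(¬h): h ∧ (¬g)
Answer: WP = h ∧ (¬g)


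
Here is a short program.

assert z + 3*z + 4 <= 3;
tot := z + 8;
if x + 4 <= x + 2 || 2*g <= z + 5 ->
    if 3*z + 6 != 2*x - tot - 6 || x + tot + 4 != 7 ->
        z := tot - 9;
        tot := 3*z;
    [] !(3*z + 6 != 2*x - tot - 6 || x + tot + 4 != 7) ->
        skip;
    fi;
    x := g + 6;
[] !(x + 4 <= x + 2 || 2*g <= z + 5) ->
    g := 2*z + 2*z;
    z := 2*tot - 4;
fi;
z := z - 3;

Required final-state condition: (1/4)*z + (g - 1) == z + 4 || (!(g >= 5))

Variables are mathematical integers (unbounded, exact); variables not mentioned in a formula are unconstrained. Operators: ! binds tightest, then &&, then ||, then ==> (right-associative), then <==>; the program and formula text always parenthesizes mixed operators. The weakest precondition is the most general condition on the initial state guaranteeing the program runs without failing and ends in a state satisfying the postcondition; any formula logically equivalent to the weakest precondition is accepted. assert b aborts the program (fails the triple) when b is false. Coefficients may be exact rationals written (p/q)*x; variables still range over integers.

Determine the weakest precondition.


Working backward. After the program, the postcondition (1/4)*z + (g - 1) == z + 4 || (!(g >= 5)) must hold; in canonical form it is g == (3/4)*z + 5 || (!(g >= 5)).
Before z := z - 3: g == (3/4)*z + 11/4 || (!(g >= 5))
Then branch requires ((tot + 3*z != 2*x - 12 || tot + x != 3) ==> (g == (3/4)*tot - 4 || (!(g >= 5)))) && ((!(tot + 3*z != 2*x - 12 || tot + x != 3)) ==> (g == (3/4)*z + 11/4 || (!(g >= 5)))); else branch requires 4*z == (3/2)*tot - 1/4 || (!(4*z >= 5)).
Before the if: (2*g <= z + 5 ==> (((tot + 3*z != 2*x - 12 || tot + x != 3) ==> (g == (3/4)*tot - 4 || (!(g >= 5)))) && ((!(tot + 3*z != 2*x - 12 || tot + x != 3)) ==> (g == (3/4)*z + 11/4 || (!(g >= 5)))))) && ((!(2*g <= z + 5)) ==> (4*z == (3/2)*tot - 1/4 || (!(4*z >= 5))))
Before tot := z + 8: (2*g <= z + 5 ==> (((4*z != 2*x - 20 || x + z != -5) ==> (g == (3/4)*z + 2 || (!(g >= 5)))) && ((!(4*z != 2*x - 20 || x + z != -5)) ==> (g == (3/4)*z + 11/4 || (!(g >= 5)))))) && ((!(2*g <= z + 5)) ==> ((5/2)*z == 47/4 || (!(4*z >= 5))))
Before assert z + 3*z + 4 <= 3: 4*z <= -1 && (2*g <= z + 5 ==> (((4*z != 2*x - 20 || x + z != -5) ==> (g == (3/4)*z + 2 || (!(g >= 5)))) && ((!(4*z != 2*x - 20 || x + z != -5)) ==> (g == (3/4)*z + 11/4 || (!(g >= 5)))))) && ((!(2*g <= z + 5)) ==> ((5/2)*z == 47/4 || (!(4*z >= 5))))
Answer: WP = 4*z <= -1 && (2*g <= z + 5 ==> (((4*z != 2*x - 20 || x + z != -5) ==> (g == (3/4)*z + 2 || (!(g >= 5)))) && ((!(4*z != 2*x - 20 || x + z != -5)) ==> (g == (3/4)*z + 11/4 || (!(g >= 5)))))) && ((!(2*g <= z + 5)) ==> ((5/2)*z == 47/4 || (!(4*z >= 5))))


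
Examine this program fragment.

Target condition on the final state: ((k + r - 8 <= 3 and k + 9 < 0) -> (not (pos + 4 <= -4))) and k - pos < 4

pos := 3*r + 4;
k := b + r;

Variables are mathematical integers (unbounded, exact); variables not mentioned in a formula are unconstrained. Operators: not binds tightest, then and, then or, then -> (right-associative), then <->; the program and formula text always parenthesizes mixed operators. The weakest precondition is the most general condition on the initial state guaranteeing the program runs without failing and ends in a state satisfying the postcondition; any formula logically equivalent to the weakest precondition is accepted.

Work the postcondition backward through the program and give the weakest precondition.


Working backward. After the program, the postcondition ((k + r - 8 <= 3 and k + 9 < 0) -> (not (pos + 4 <= -4))) and k - pos < 4 must hold; in canonical form it is ((k + r <= 11 and k < -9) -> (not (pos <= -8))) and k < pos + 4.
Before k := b + r: ((b + 2*r <= 11 and b + r < -9) -> (not (pos <= -8))) and b + r < pos + 4
Before pos := 3*r + 4: ((b + 2*r <= 11 and b + r < -9) -> (not (3*r <= -12))) and b < 2*r + 8
Answer: WP = ((b + 2*r <= 11 and b + r < -9) -> (not (3*r <= -12))) and b < 2*r + 8


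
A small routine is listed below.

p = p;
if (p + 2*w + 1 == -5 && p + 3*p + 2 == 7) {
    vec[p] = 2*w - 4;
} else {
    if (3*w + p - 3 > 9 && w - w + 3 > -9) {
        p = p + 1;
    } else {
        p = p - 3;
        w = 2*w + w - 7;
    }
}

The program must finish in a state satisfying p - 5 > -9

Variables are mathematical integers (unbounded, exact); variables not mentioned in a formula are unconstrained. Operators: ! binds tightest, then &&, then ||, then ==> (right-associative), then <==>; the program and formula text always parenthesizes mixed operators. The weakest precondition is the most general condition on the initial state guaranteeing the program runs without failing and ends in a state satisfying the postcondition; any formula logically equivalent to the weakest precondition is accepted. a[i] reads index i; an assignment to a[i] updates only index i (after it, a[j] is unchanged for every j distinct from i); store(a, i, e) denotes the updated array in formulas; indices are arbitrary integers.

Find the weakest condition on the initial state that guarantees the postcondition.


Working backward. After the program, the postcondition p - 5 > -9 must hold; in canonical form it is p > -4.
Then branch requires p > -4; else branch requires (p + 3*w > 12 ==> p > -5) && ((!(p + 3*w > 12)) ==> p > -1).
Before the if: ((p + 2*w == -6 && 4*p == 5) ==> p > -4) && ((!(p + 2*w == -6 && 4*p == 5)) ==> ((p + 3*w > 12 ==> p > -5) && ((!(p + 3*w > 12)) ==> p > -1)))
Before p := p: ((p + 2*w == -6 && 4*p == 5) ==> p > -4) && ((!(p + 2*w == -6 && 4*p == 5)) ==> ((p + 3*w > 12 ==> p > -5) && ((!(p + 3*w > 12)) ==> p > -1)))
Answer: WP = ((p + 2*w == -6 && 4*p == 5) ==> p > -4) && ((!(p + 2*w == -6 && 4*p == 5)) ==> ((p + 3*w > 12 ==> p > -5) && ((!(p + 3*w > 12)) ==> p > -1)))


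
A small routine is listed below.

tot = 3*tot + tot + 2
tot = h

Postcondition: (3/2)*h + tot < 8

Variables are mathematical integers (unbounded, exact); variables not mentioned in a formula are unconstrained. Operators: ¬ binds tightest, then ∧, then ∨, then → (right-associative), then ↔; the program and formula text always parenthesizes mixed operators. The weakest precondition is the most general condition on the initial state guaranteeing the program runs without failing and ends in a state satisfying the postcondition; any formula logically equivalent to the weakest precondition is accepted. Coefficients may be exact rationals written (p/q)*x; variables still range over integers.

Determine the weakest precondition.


Working backward. After the program, (3/2)*h + tot < 8 must hold.
Before tot := h: (5/2)*h < 8
Before tot := 3*tot + tot + 2: (5/2)*h < 8
Answer: WP = (5/2)*h < 8


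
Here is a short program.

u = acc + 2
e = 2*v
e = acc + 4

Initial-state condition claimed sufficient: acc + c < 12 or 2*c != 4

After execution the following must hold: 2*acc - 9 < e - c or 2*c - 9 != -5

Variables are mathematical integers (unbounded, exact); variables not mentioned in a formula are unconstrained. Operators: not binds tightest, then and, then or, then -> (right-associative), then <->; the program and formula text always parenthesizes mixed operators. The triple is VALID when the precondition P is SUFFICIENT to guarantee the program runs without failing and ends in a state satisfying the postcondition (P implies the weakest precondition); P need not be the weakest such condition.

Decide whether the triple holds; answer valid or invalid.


Working backward. After the program, the postcondition 2*acc - 9 < e - c or 2*c - 9 != -5 must hold; in canonical form it is 2*acc + c < e + 9 or 2*c != 4.
Before e := acc + 4: acc + c < 13 or 2*c != 4
Before e := 2*v: acc + c < 13 or 2*c != 4
Before u := acc + 2: acc + c < 13 or 2*c != 4
The weakest precondition is acc + c < 13 or 2*c != 4.
Check whether acc + c < 12 or 2*c != 4 implies it.
Every state satisfying the precondition satisfies the weakest precondition: the implication holds.
Answer: valid


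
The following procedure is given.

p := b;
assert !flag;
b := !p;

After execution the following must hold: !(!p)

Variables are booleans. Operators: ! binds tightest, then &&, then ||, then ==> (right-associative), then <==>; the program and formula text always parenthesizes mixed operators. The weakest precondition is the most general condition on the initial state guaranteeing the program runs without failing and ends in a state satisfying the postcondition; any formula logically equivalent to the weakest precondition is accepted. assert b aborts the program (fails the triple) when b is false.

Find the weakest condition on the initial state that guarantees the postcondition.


Working backward. After the program, the postcondition !(!p) must hold; in canonical form it is p.
Before b := !p: p
Before assert !flag: (!flag) && p
Before p := b: (!flag) && b
Answer: WP = (!flag) && b


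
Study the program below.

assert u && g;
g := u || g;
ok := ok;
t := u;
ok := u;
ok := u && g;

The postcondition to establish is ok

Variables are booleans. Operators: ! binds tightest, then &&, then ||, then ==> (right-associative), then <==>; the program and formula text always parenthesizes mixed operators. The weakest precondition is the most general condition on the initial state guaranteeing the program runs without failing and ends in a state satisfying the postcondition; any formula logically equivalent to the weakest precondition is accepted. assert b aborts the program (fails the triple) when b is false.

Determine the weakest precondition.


Working backward. After the program, ok must hold.
Before ok := u && g: u && g
Before ok := u: u && g
Before t := u: u && g
Before ok := ok: u && g
Before g := u || g: u && (u || g)
Before assert u && g: u && g && (u || g)
Answer: WP = u && g && (u || g)


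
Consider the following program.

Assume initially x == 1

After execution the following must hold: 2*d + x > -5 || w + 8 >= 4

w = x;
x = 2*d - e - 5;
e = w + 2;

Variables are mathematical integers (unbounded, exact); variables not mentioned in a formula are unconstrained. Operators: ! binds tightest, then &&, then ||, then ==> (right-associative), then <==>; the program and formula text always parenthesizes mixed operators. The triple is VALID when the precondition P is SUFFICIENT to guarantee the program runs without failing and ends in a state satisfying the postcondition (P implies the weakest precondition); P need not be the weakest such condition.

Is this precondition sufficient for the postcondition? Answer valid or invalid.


Working backward. After the program, the postcondition 2*d + x > -5 || w + 8 >= 4 must hold; in canonical form it is 2*d + x > -5 || w >= -4.
Before e := w + 2: 2*d + x > -5 || w >= -4
Before x := 2*d - e - 5: 4*d > e || w >= -4
Before w := x: 4*d > e || x >= -4
The weakest precondition is 4*d > e || x >= -4.
Check whether x == 1 implies it.
Every state satisfying the precondition satisfies the weakest precondition: the implication holds.
Answer: valid


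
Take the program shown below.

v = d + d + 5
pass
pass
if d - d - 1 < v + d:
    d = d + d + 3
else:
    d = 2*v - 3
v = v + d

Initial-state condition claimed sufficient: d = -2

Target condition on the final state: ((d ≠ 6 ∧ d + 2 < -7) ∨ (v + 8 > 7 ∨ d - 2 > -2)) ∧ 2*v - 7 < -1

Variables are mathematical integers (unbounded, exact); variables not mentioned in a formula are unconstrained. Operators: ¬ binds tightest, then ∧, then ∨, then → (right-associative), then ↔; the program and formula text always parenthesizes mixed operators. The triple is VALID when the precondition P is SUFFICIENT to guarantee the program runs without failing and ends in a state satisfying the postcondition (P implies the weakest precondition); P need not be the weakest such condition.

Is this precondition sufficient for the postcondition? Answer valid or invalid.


Working backward. After the program, the postcondition ((d ≠ 6 ∧ d + 2 < -7) ∨ (v + 8 > 7 ∨ d - 2 > -2)) ∧ 2*v - 7 < -1 must hold; in canonical form it is ((d ≠ 6 ∧ d < -9) ∨ v > -1 ∨ d > 0) ∧ 2*v < 6.
Before v := v + d: ((d ≠ 6 ∧ d < -9) ∨ d + v > -1 ∨ d > 0) ∧ 2*d + 2*v < 6
Then branch requires ((2*d ≠ 3 ∧ 2*d < -12) ∨ 2*d + v > -4 ∨ 2*d > -3) ∧ 4*d + 2*v < 0; else branch requires ((2*v ≠ 9 ∧ 2*v < -6) ∨ 3*v > 2 ∨ 2*v > 3) ∧ 6*v < 12.
Before the if: (d + v > -1 → (((2*d ≠ 3 ∧ 2*d < -12) ∨ 2*d + v > -4 ∨ 2*d > -3) ∧ 4*d + 2*v < 0)) ∧ ((¬(d + v > -1)) → (((2*v ≠ 9 ∧ 2*v < -6) ∨ 3*v > 2 ∨ 2*v > 3) ∧ 6*v < 12))
Before skip: (d + v > -1 → (((2*d ≠ 3 ∧ 2*d < -12) ∨ 2*d + v > -4 ∨ 2*d > -3) ∧ 4*d + 2*v < 0)) ∧ ((¬(d + v > -1)) → (((2*v ≠ 9 ∧ 2*v < -6) ∨ 3*v > 2 ∨ 2*v > 3) ∧ 6*v < 12))
Before skip: (d + v > -1 → (((2*d ≠ 3 ∧ 2*d < -12) ∨ 2*d + v > -4 ∨ 2*d > -3) ∧ 4*d + 2*v < 0)) ∧ ((¬(d + v > -1)) → (((2*v ≠ 9 ∧ 2*v < -6) ∨ 3*v > 2 ∨ 2*v > 3) ∧ 6*v < 12))
Before v := d + d + 5: (3*d > -6 → (((2*d ≠ 3 ∧ 2*d < -12) ∨ 4*d > -9 ∨ 2*d > -3) ∧ 8*d < -10)) ∧ ((¬(3*d > -6)) → (((4*d ≠ -1 ∧ 4*d < -16) ∨ 6*d > -13 ∨ 4*d > -7) ∧ 12*d < -18))
The weakest precondition is (3*d > -6 → (((2*d ≠ 3 ∧ 2*d < -12) ∨ 4*d > -9 ∨ 2*d > -3) ∧ 8*d < -10)) ∧ ((¬(3*d > -6)) → (((4*d ≠ -1 ∧ 4*d < -16) ∨ 6*d > -13 ∨ 4*d > -7) ∧ 12*d < -18)).
Check whether d = -2 implies it.
Every state satisfying the precondition satisfies the weakest precondition: the implication holds.
Answer: valid


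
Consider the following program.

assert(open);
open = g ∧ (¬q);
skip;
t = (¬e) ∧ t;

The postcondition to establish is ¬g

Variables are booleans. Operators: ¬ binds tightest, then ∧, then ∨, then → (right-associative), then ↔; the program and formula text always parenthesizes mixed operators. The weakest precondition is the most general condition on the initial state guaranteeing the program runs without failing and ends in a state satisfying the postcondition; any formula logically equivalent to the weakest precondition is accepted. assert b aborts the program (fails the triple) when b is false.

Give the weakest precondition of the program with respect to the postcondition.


Working backward. After the program, ¬g must hold.
Before t := (¬e) ∧ t: ¬g
Before skip: ¬g
Before open := g ∧ (¬q): ¬g
Before assert open: open ∧ (¬g)
Answer: WP = open ∧ (¬g)


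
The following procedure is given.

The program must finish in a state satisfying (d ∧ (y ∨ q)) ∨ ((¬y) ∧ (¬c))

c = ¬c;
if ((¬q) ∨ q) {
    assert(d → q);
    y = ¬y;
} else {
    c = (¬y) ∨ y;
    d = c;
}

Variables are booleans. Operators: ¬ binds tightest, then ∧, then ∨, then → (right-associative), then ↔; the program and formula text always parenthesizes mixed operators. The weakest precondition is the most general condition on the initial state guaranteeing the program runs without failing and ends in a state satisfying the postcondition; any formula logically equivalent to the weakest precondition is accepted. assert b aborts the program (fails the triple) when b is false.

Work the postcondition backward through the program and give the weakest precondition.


Working backward. After the program, (d ∧ (y ∨ q)) ∨ ((¬y) ∧ (¬c)) must hold.
Then branch requires (d → q) ∧ ((d ∧ ((¬y) ∨ q)) ∨ (y ∧ (¬c))); else branch requires y ∨ q.
Before the if: (d → q) ∧ ((d ∧ ((¬y) ∨ q)) ∨ (y ∧ (¬c)))
Before c := ¬c: (d → q) ∧ ((d ∧ ((¬y) ∨ q)) ∨ (y ∧ c))
Answer: WP = (d → q) ∧ ((d ∧ ((¬y) ∨ q)) ∨ (y ∧ c))


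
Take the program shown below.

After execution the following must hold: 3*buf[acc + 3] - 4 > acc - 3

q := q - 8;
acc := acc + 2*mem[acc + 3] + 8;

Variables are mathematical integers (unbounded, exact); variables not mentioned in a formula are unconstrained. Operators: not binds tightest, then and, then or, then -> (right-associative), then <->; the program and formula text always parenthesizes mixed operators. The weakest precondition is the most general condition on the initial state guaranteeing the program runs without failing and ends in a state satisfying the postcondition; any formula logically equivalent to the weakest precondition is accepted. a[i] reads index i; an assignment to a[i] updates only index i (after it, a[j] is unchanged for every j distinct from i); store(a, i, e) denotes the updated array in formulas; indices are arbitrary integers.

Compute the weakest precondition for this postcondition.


Working backward. After the program, the postcondition 3*buf[acc + 3] - 4 > acc - 3 must hold; in canonical form it is 3*buf[acc + 3] > acc + 1.
Before acc := acc + 2*mem[acc + 3] + 8: 3*buf[2*mem[acc + 3] + acc + 11] > 2*mem[acc + 3] + acc + 9
Before q := q - 8: 3*buf[2*mem[acc + 3] + acc + 11] > 2*mem[acc + 3] + acc + 9
Answer: WP = 3*buf[2*mem[acc + 3] + acc + 11] > 2*mem[acc + 3] + acc + 9


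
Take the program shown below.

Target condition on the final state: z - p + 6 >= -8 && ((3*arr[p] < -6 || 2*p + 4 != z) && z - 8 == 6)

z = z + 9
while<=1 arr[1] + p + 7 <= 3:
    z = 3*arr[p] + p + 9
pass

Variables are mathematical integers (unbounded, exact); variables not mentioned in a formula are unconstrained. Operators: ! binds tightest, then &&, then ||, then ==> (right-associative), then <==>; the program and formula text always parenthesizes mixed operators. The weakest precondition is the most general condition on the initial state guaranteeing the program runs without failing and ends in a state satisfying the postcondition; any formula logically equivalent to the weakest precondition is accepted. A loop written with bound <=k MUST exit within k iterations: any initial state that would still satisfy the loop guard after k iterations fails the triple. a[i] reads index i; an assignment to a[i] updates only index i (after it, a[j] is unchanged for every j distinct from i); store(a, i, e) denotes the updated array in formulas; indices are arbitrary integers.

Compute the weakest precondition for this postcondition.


Working backward. After the program, the postcondition z - p + 6 >= -8 && ((3*arr[p] < -6 || 2*p + 4 != z) && z - 8 == 6) must hold; in canonical form it is z >= p - 14 && (3*arr[p] < -6 || 2*p != z - 4) && z == 14.
Before skip: z >= p - 14 && (3*arr[p] < -6 || 2*p != z - 4) && z == 14
Before the loop (bound <=1), unroll the exhaustion recursion (WP_0 = exit-now case; WP_j = one more guarded iteration, up to j = 1):
  WP_0: (!(arr[1] + p <= -4)) && z >= p - 14 && (3*arr[p] < -6 || 2*p != z - 4) && z == 14
  WP_1: (arr[1] + p <= -4 ==> ((!(arr[1] + p <= -4)) && 3*arr[p] >= -23 && (3*arr[p] < -6 || p != 3*arr[p] + 5) && 3*arr[p] + p == 5)) && ((!(arr[1] + p <= -4)) ==> (z >= p - 14 && (3*arr[p] < -6 || 2*p != z - 4) && z == 14))
So before the loop: (arr[1] + p <= -4 ==> ((!(arr[1] + p <= -4)) && 3*arr[p] >= -23 && (3*arr[p] < -6 || p != 3*arr[p] + 5) && 3*arr[p] + p == 5)) && ((!(arr[1] + p <= -4)) ==> (z >= p - 14 && (3*arr[p] < -6 || 2*p != z - 4) && z == 14))
Before z := z + 9: (arr[1] + p <= -4 ==> ((!(arr[1] + p <= -4)) && 3*arr[p] >= -23 && (3*arr[p] < -6 || p != 3*arr[p] + 5) && 3*arr[p] + p == 5)) && ((!(arr[1] + p <= -4)) ==> (z >= p - 23 && (3*arr[p] < -6 || 2*p != z + 5) && z == 5))
Answer: WP = (arr[1] + p <= -4 ==> ((!(arr[1] + p <= -4)) && 3*arr[p] >= -23 && (3*arr[p] < -6 || p != 3*arr[p] + 5) && 3*arr[p] + p == 5)) && ((!(arr[1] + p <= -4)) ==> (z >= p - 23 && (3*arr[p] < -6 || 2*p != z + 5) && z == 5))


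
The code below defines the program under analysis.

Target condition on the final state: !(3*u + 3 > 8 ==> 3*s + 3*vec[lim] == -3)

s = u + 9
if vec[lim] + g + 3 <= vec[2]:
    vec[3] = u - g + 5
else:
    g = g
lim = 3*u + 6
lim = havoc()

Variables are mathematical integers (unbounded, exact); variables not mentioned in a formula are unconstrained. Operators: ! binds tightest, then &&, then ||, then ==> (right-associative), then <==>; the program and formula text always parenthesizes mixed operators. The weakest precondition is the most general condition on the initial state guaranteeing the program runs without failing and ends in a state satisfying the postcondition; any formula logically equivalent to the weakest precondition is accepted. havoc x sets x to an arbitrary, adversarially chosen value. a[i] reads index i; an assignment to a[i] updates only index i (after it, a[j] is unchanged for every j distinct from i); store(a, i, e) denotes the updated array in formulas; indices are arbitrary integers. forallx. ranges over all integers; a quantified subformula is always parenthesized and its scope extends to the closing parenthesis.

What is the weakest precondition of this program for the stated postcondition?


Working backward. After the program, the postcondition !(3*u + 3 > 8 ==> 3*s + 3*vec[lim] == -3) must hold; in canonical form it is !(3*u > 5 ==> 3*vec[lim] + 3*s == -3).
Before havoc lim: forall lim_1. (!(3*u > 5 ==> 3*vec[lim_1] + 3*s == -3))
Before lim := 3*u + 6: forall lim_1. (!(3*u > 5 ==> 3*vec[lim_1] + 3*s == -3))
Then branch requires forall lim_1. (!(3*u > 5 ==> 3*store(vec, 3, -g + u + 5)[lim_1] + 3*s == -3)); else branch requires forall lim_1. (!(3*u > 5 ==> 3*vec[lim_1] + 3*s == -3)).
Before the if: (vec[lim] + g <= vec[2] - 3 ==> (forall lim_1. (!(3*u > 5 ==> 3*store(vec, 3, -g + u + 5)[lim_1] + 3*s == -3)))) && ((!(vec[lim] + g <= vec[2] - 3)) ==> (forall lim_1. (!(3*u > 5 ==> 3*vec[lim_1] + 3*s == -3))))
Before s := u + 9: (vec[lim] + g <= vec[2] - 3 ==> (forall lim_1. (!(3*u > 5 ==> 3*store(vec, 3, -g + u + 5)[lim_1] + 3*u == -30)))) && ((!(vec[lim] + g <= vec[2] - 3)) ==> (forall lim_1. (!(3*u > 5 ==> 3*vec[lim_1] + 3*u == -30))))
Answer: WP = (vec[lim] + g <= vec[2] - 3 ==> (forall lim_1. (!(3*u > 5 ==> 3*store(vec, 3, -g + u + 5)[lim_1] + 3*u == -30)))) && ((!(vec[lim] + g <= vec[2] - 3)) ==> (forall lim_1. (!(3*u > 5 ==> 3*vec[lim_1] + 3*u == -30))))


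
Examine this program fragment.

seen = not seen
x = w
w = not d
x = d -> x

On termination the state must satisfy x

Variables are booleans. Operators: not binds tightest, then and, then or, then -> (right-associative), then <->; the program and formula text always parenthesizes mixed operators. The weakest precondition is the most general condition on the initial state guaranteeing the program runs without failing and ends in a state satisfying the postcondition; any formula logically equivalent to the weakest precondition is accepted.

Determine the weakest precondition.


Working backward. After the program, x must hold.
Before x := d -> x: d -> x
Before w := not d: d -> x
Before x := w: d -> w
Before seen := not seen: d -> w
Answer: WP = d -> w


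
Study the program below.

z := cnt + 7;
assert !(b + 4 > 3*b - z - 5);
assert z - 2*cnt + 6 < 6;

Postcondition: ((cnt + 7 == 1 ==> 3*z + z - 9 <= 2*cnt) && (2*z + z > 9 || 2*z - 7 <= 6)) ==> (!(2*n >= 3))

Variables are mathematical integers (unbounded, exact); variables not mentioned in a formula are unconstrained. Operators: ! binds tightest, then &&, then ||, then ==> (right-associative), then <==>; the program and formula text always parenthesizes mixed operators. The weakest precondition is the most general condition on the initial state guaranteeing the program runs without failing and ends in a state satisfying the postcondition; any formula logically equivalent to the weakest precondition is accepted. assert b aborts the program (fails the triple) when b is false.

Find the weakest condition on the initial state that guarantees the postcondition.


Working backward. After the program, the postcondition ((cnt + 7 == 1 ==> 3*z + z - 9 <= 2*cnt) && (2*z + z > 9 || 2*z - 7 <= 6)) ==> (!(2*n >= 3)) must hold; in canonical form it is ((cnt == -6 ==> 4*z <= 2*cnt + 9) && (3*z > 9 || 2*z <= 13)) ==> (!(2*n >= 3)).
Before assert z - 2*cnt + 6 < 6: z < 2*cnt && (((cnt == -6 ==> 4*z <= 2*cnt + 9) && (3*z > 9 || 2*z <= 13)) ==> (!(2*n >= 3)))
Before assert !(b + 4 > 3*b - z - 5): (!(z > 2*b - 9)) && z < 2*cnt && (((cnt == -6 ==> 4*z <= 2*cnt + 9) && (3*z > 9 || 2*z <= 13)) ==> (!(2*n >= 3)))
Before z := cnt + 7: (!(cnt > 2*b - 16)) && cnt > 7 && (((cnt == -6 ==> 2*cnt <= -19) && (3*cnt > -12 || 2*cnt <= -1)) ==> (!(2*n >= 3)))
Answer: WP = (!(cnt > 2*b - 16)) && cnt > 7 && (((cnt == -6 ==> 2*cnt <= -19) && (3*cnt > -12 || 2*cnt <= -1)) ==> (!(2*n >= 3)))


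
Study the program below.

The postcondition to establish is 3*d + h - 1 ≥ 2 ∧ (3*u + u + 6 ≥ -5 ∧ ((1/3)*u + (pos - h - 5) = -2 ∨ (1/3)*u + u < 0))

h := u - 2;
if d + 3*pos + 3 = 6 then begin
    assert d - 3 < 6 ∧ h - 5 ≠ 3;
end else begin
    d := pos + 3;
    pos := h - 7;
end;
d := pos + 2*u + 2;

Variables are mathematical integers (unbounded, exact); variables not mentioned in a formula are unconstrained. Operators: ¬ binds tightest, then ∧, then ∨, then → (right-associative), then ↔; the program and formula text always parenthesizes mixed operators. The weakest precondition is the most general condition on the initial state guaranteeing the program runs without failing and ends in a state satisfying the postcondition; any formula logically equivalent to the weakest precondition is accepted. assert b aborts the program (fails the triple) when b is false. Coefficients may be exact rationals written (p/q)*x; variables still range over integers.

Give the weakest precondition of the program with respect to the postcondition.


Working backward. After the program, the postcondition 3*d + h - 1 ≥ 2 ∧ (3*u + u + 6 ≥ -5 ∧ ((1/3)*u + (pos - h - 5) = -2 ∨ (1/3)*u + u < 0)) must hold; in canonical form it is 3*d + h ≥ 3 ∧ 4*u ≥ -11 ∧ (pos + (1/3)*u = h + 3 ∨ (4/3)*u < 0).
Before d := pos + 2*u + 2: h + 3*pos + 6*u ≥ -3 ∧ 4*u ≥ -11 ∧ (pos + (1/3)*u = h + 3 ∨ (4/3)*u < 0)
Then branch requires d < 9 ∧ h ≠ 8 ∧ h + 3*pos + 6*u ≥ -3 ∧ 4*u ≥ -11 ∧ (pos + (1/3)*u = h + 3 ∨ (4/3)*u < 0); else branch requires 4*h + 6*u ≥ 18 ∧ 4*u ≥ -11 ∧ ((1/3)*u = 10 ∨ (4/3)*u < 0).
Before the if: (d + 3*pos = 3 → (d < 9 ∧ h ≠ 8 ∧ h + 3*pos + 6*u ≥ -3 ∧ 4*u ≥ -11 ∧ (pos + (1/3)*u = h + 3 ∨ (4/3)*u < 0))) ∧ ((¬(d + 3*pos = 3)) → (4*h + 6*u ≥ 18 ∧ 4*u ≥ -11 ∧ ((1/3)*u = 10 ∨ (4/3)*u < 0)))
Before h := u - 2: (d + 3*pos = 3 → (d < 9 ∧ u ≠ 10 ∧ 3*pos + 7*u ≥ -1 ∧ 4*u ≥ -11 ∧ (pos = (2/3)*u + 1 ∨ (4/3)*u < 0))) ∧ ((¬(d + 3*pos = 3)) → (10*u ≥ 26 ∧ 4*u ≥ -11 ∧ ((1/3)*u = 10 ∨ (4/3)*u < 0)))
Answer: WP = (d + 3*pos = 3 → (d < 9 ∧ u ≠ 10 ∧ 3*pos + 7*u ≥ -1 ∧ 4*u ≥ -11 ∧ (pos = (2/3)*u + 1 ∨ (4/3)*u < 0))) ∧ ((¬(d + 3*pos = 3)) → (10*u ≥ 26 ∧ 4*u ≥ -11 ∧ ((1/3)*u = 10 ∨ (4/3)*u < 0)))
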